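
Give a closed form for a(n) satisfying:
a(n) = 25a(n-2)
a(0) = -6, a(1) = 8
Characteristic equation: x² - 25 = 0, which factors as (x - (-5))(x - (5)) = 0.
Roots r₁ = -5, r₂ = 5 (distinct).
General solution: a(n) = A·(-5)^n + B·(5)^n.
From a(0) = -6: A + B = -6.
From a(1) = 8: -5A + 5B = 8.
Solving: A = - \frac{19}{5}, B = - \frac{11}{5}.
So a(n) = - \frac{19 \left(-5\right)^{n}}{5} - \frac{11 \cdot 5^{n}}{5}.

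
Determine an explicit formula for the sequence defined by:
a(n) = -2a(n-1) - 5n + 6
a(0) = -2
First-order linear with linear forcing.
Homogeneous solution: a_h(n) = A·(-2)^n.
Try particular a_p(n) = pn + q. Substituting:
  pn + q = -2(p(n-1) + q) - 5n + 6.
Matching the n-coefficient: p = -2p - 5 ⇒ p = - \frac{5}{3}.
Matching constants: q = 2p - 2q + 6 ⇒ q = \frac{8}{9}.
General: a(n) = A·(-2)^n - \frac{5 n}{3} + \frac{8}{9}.
Apply a(0) = -2: A + \frac{8}{9} = -2 ⇒ A = - \frac{26}{9}.
So a(n) = - \frac{26 \left(-2\right)^{n}}{9} - \frac{5 n}{3} + \frac{8}{9}.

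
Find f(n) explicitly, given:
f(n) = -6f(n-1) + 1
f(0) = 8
First-order linear non-homogeneous.
Homogeneous solution: f_h(n) = A·(-6)^n.
Try constant particular solution f_p = K: K = -6K + 1 ⇒ K = \frac{1}{7}.
General: f(n) = A·(-6)^n + \frac{1}{7}.
Apply f(0) = 8: A + \frac{1}{7} = 8 ⇒ A = \frac{55}{7}.
So f(n) = \frac{55 \left(-6\right)^{n}}{7} + \frac{1}{7}.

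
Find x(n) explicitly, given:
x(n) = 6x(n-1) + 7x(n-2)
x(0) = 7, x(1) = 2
Characteristic equation: x² - 6x - 7 = 0, which factors as (x - (7))(x - (-1)) = 0.
Roots r₁ = 7, r₂ = -1 (distinct).
General solution: x(n) = A·(7)^n + B·(-1)^n.
From x(0) = 7: A + B = 7.
From x(1) = 2: 7A - B = 2.
Solving: A = \frac{9}{8}, B = \frac{47}{8}.
So x(n) = \frac{47 \left(-1\right)^{n}}{8} + \frac{9 \cdot 7^{n}}{8}.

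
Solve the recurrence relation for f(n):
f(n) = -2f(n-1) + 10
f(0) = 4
First-order linear non-homogeneous.
Homogeneous solution: f_h(n) = A·(-2)^n.
Try constant particular solution f_p = K: K = -2K + 10 ⇒ K = \frac{10}{3}.
General: f(n) = A·(-2)^n + \frac{10}{3}.
Apply f(0) = 4: A + \frac{10}{3} = 4 ⇒ A = \frac{2}{3}.
So f(n) = \frac{2 \left(-2\right)^{n}}{3} + \frac{10}{3}.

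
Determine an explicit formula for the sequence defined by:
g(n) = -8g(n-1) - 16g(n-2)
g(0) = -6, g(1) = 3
Characteristic equation: x² + 8x + 16 = 0, which is (x - (-4))².
Repeated root r = -4.
General solution: g(n) = (A + Bn)·(-4)^n.
From g(0) = -6: A = -6.
From g(1) = 3: (A + B)·(-4) = 3 ⇒ B = \frac{21}{4}.
So g(n) = \left(\frac{21 n}{4} - 6\right) \cdot (-4)^n.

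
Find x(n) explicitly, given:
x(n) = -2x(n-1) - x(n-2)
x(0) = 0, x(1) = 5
Characteristic equation: x² + 2x + 1 = 0, which is (x - (-1))².
Repeated root r = -1.
General solution: x(n) = (A + Bn)·(-1)^n.
From x(0) = 0: A = 0.
From x(1) = 5: (A + B)·(-1) = 5 ⇒ B = -5.
So x(n) = \left(- 5 n\right) \cdot (-1)^n.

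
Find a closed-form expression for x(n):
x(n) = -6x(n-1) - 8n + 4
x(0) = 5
First-order linear with linear forcing.
Homogeneous solution: x_h(n) = A·(-6)^n.
Try particular x_p(n) = pn + q. Substituting:
  pn + q = -6(p(n-1) + q) - 8n + 4.
Matching the n-coefficient: p = -6p - 8 ⇒ p = - \frac{8}{7}.
Matching constants: q = 6p - 6q + 4 ⇒ q = - \frac{20}{49}.
General: x(n) = A·(-6)^n - \frac{8 n}{7} - \frac{20}{49}.
Apply x(0) = 5: A - \frac{20}{49} = 5 ⇒ A = \frac{265}{49}.
So x(n) = \frac{265 \left(-6\right)^{n}}{49} - \frac{8 n}{7} - \frac{20}{49}.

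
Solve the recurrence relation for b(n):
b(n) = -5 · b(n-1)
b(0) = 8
Pure geometric recurrence with ratio -5.
By induction b(n) = b(0) · (-5)^n = 8 \left(-5\right)^{n}.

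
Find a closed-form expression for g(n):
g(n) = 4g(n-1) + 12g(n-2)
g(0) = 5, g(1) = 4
Characteristic equation: x² - 4x - 12 = 0, which factors as (x - (6))(x - (-2)) = 0.
Roots r₁ = 6, r₂ = -2 (distinct).
General solution: g(n) = A·(6)^n + B·(-2)^n.
From g(0) = 5: A + B = 5.
From g(1) = 4: 6A - 2B = 4.
Solving: A = \frac{7}{4}, B = \frac{13}{4}.
So g(n) = \frac{13 \left(-2\right)^{n}}{4} + \frac{7 \cdot 6^{n}}{4}.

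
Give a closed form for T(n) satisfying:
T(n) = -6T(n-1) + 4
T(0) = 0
First-order linear non-homogeneous.
Homogeneous solution: T_h(n) = A·(-6)^n.
Try constant particular solution T_p = K: K = -6K + 4 ⇒ K = \frac{4}{7}.
General: T(n) = A·(-6)^n + \frac{4}{7}.
Apply T(0) = 0: A + \frac{4}{7} = 0 ⇒ A = - \frac{4}{7}.
So T(n) = \frac{4}{7} - \frac{4 \left(-6\right)^{n}}{7}.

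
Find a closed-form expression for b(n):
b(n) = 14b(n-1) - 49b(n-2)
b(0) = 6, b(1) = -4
Characteristic equation: x² - 14x + 49 = 0, which is (x - (7))².
Repeated root r = 7.
General solution: b(n) = (A + Bn)·(7)^n.
From b(0) = 6: A = 6.
From b(1) = -4: (A + B)·(7) = -4 ⇒ B = - \frac{46}{7}.
So b(n) = \left(6 - \frac{46 n}{7}\right) \cdot (7)^n.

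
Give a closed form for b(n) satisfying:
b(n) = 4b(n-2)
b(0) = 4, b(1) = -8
Characteristic equation: x² - 4 = 0, which factors as (x - (-2))(x - (2)) = 0.
Roots r₁ = -2, r₂ = 2 (distinct).
General solution: b(n) = A·(-2)^n + B·(2)^n.
From b(0) = 4: A + B = 4.
From b(1) = -8: -2A + 2B = -8.
Solving: A = 4, B = 0.
So b(n) = 4 \left(-2\right)^{n}.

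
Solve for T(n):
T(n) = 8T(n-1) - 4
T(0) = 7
First-order linear non-homogeneous.
Homogeneous solution: T_h(n) = A·(8)^n.
Try constant particular solution T_p = K: K = 8K - 4 ⇒ K = \frac{4}{7}.
General: T(n) = A·(8)^n + \frac{4}{7}.
Apply T(0) = 7: A + \frac{4}{7} = 7 ⇒ A = \frac{45}{7}.
So T(n) = \frac{45 \cdot 8^{n}}{7} + \frac{4}{7}.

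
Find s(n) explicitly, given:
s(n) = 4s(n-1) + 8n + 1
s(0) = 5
First-order linear with linear forcing.
Homogeneous solution: s_h(n) = A·(4)^n.
Try particular s_p(n) = pn + q. Substituting:
  pn + q = 4(p(n-1) + q) + 8n + 1.
Matching the n-coefficient: p = 4p + 8 ⇒ p = - \frac{8}{3}.
Matching constants: q = -4p + 4q + 1 ⇒ q = - \frac{35}{9}.
General: s(n) = A·(4)^n - \frac{8 n}{3} - \frac{35}{9}.
Apply s(0) = 5: A - \frac{35}{9} = 5 ⇒ A = \frac{80}{9}.
So s(n) = \frac{80 \cdot 4^{n}}{9} - \frac{8 n}{3} - \frac{35}{9}.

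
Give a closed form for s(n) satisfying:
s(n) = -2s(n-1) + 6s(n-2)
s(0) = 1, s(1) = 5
Characteristic equation: x² + 2x - 6 = 0.
Discriminant Δ = (-2)² + 4·(6) = 28.
Roots r₁,₂ = (-2 ± √28)/2, so r₁ = -1 + \sqrt{7}, r₂ = - \sqrt{7} - 1.
General solution: s(n) = A·r₁^n + B·r₂^n.
From the initial conditions, A + B = 1 and r₁A + r₂B = 5.
Since r₁ - r₂ = √28: A = (5 - (1)r₂)/√28 = \frac{1}{2} + \frac{3 \sqrt{7}}{7}, and B = 1 - A = \frac{1}{2} - \frac{3 \sqrt{7}}{7}.
So s(n) = \left(\frac{1}{2} + \frac{3 \sqrt{7}}{7}\right)\left(-1 + \sqrt{7}\right)^n + \left(\frac{1}{2} - \frac{3 \sqrt{7}}{7}\right)\left(- \sqrt{7} - 1\right)^n.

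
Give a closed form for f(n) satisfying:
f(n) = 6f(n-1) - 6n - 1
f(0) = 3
First-order linear with linear forcing.
Homogeneous solution: f_h(n) = A·(6)^n.
Try particular f_p(n) = pn + q. Substituting:
  pn + q = 6(p(n-1) + q) - 6n - 1.
Matching the n-coefficient: p = 6p - 6 ⇒ p = \frac{6}{5}.
Matching constants: q = -6p + 6q - 1 ⇒ q = \frac{41}{25}.
General: f(n) = A·(6)^n + \frac{6 n}{5} + \frac{41}{25}.
Apply f(0) = 3: A + \frac{41}{25} = 3 ⇒ A = \frac{34}{25}.
So f(n) = \frac{34 \cdot 6^{n}}{25} + \frac{6 n}{5} + \frac{41}{25}.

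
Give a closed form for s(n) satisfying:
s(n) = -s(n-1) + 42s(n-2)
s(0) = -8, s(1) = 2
Characteristic equation: x² + x - 42 = 0, which factors as (x - (6))(x - (-7)) = 0.
Roots r₁ = 6, r₂ = -7 (distinct).
General solution: s(n) = A·(6)^n + B·(-7)^n.
From s(0) = -8: A + B = -8.
From s(1) = 2: 6A - 7B = 2.
Solving: A = - \frac{54}{13}, B = - \frac{50}{13}.
So s(n) = - \frac{50 \left(-7\right)^{n}}{13} - \frac{54 \cdot 6^{n}}{13}.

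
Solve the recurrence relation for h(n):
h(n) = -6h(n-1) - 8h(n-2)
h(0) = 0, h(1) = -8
Characteristic equation: x² + 6x + 8 = 0, which factors as (x - (-2))(x - (-4)) = 0.
Roots r₁ = -2, r₂ = -4 (distinct).
General solution: h(n) = A·(-2)^n + B·(-4)^n.
From h(0) = 0: A + B = 0.
From h(1) = -8: -2A - 4B = -8.
Solving: A = -4, B = 4.
So h(n) = - 4 \left(-2\right)^{n} + 4 \left(-4\right)^{n}.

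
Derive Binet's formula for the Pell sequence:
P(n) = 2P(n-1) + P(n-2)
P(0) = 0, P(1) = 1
This is the Pell sequence.
Characteristic equation: x² - 2x - 1 = 0; roots r₁ = 1 + \sqrt{2}, r₂ = 1 - \sqrt{2}.
General: P(n) = A·r₁^n + B·r₂^n. Solving with P(0)=0, P(1)=1 gives A = \frac{\sqrt{2}}{4}, B = - \frac{\sqrt{2}}{4}.
So P(n) = \frac{\sqrt{2} \left(- \left(1 - \sqrt{2}\right)^{n} + \left(1 + \sqrt{2}\right)^{n}\right)}{4}.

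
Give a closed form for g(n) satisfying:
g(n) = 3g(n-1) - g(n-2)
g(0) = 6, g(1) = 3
Characteristic equation: x² - 3x + 1 = 0.
Discriminant Δ = (3)² + 4·(-1) = 5.
Roots r₁,₂ = (3 ± √5)/2, so r₁ = \frac{\sqrt{5}}{2} + \frac{3}{2}, r₂ = \frac{3}{2} - \frac{\sqrt{5}}{2}.
General solution: g(n) = A·r₁^n + B·r₂^n.
From the initial conditions, A + B = 6 and r₁A + r₂B = 3.
Since r₁ - r₂ = √5: A = (3 - (6)r₂)/√5 = 3 - \frac{6 \sqrt{5}}{5}, and B = 6 - A = \frac{6 \sqrt{5}}{5} + 3.
So g(n) = \left(3 - \frac{6 \sqrt{5}}{5}\right)\left(\frac{\sqrt{5}}{2} + \frac{3}{2}\right)^n + \left(\frac{6 \sqrt{5}}{5} + 3\right)\left(\frac{3}{2} - \frac{\sqrt{5}}{2}\right)^n.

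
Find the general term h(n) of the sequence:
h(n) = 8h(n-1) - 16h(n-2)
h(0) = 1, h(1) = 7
Characteristic equation: x² - 8x + 16 = 0, which is (x - (4))².
Repeated root r = 4.
General solution: h(n) = (A + Bn)·(4)^n.
From h(0) = 1: A = 1.
From h(1) = 7: (A + B)·(4) = 7 ⇒ B = \frac{3}{4}.
So h(n) = \left(\frac{3 n}{4} + 1\right) \cdot (4)^n.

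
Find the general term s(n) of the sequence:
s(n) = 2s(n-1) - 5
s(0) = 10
First-order linear non-homogeneous.
Homogeneous solution: s_h(n) = A·(2)^n.
Try constant particular solution s_p = K: K = 2K - 5 ⇒ K = 5.
General: s(n) = A·(2)^n + 5.
Apply s(0) = 10: A + 5 = 10 ⇒ A = 5.
So s(n) = 5 \cdot 2^{n} + 5.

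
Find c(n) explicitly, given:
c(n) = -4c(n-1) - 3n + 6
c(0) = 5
First-order linear with linear forcing.
Homogeneous solution: c_h(n) = A·(-4)^n.
Try particular c_p(n) = pn + q. Substituting:
  pn + q = -4(p(n-1) + q) - 3n + 6.
Matching the n-coefficient: p = -4p - 3 ⇒ p = - \frac{3}{5}.
Matching constants: q = 4p - 4q + 6 ⇒ q = \frac{18}{25}.
General: c(n) = A·(-4)^n - \frac{3 n}{5} + \frac{18}{25}.
Apply c(0) = 5: A + \frac{18}{25} = 5 ⇒ A = \frac{107}{25}.
So c(n) = \frac{107 \left(-4\right)^{n}}{25} - \frac{3 n}{5} + \frac{18}{25}.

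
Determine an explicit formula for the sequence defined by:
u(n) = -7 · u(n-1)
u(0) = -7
Pure geometric recurrence with ratio -7.
By induction u(n) = u(0) · (-7)^n = - 7 \left(-7\right)^{n}.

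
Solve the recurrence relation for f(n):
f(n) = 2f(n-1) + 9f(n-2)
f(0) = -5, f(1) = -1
Characteristic equation: x² - 2x - 9 = 0.
Discriminant Δ = (2)² + 4·(9) = 40.
Roots r₁,₂ = (2 ± √40)/2, so r₁ = 1 + \sqrt{10}, r₂ = 1 - \sqrt{10}.
General solution: f(n) = A·r₁^n + B·r₂^n.
From the initial conditions, A + B = -5 and r₁A + r₂B = -1.
Since r₁ - r₂ = √40: A = (-1 - (-5)r₂)/√40 = - \frac{5}{2} + \frac{\sqrt{10}}{5}, and B = -5 - A = - \frac{5}{2} - \frac{\sqrt{10}}{5}.
So f(n) = \left(- \frac{5}{2} + \frac{\sqrt{10}}{5}\right)\left(1 + \sqrt{10}\right)^n + \left(- \frac{5}{2} - \frac{\sqrt{10}}{5}\right)\left(1 - \sqrt{10}\right)^n.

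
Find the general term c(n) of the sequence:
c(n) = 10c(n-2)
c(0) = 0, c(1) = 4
Characteristic equation: x² - 10 = 0.
Discriminant Δ = (0)² + 4·(10) = 40.
Roots r₁,₂ = (0 ± √40)/2, so r₁ = \sqrt{10}, r₂ = - \sqrt{10}.
General solution: c(n) = A·r₁^n + B·r₂^n.
From the initial conditions, A + B = 0 and r₁A + r₂B = 4.
Since r₁ - r₂ = √40: A = (4 - (0)r₂)/√40 = \frac{\sqrt{10}}{5}, and B = 0 - A = - \frac{\sqrt{10}}{5}.
So c(n) = \left(\frac{\sqrt{10}}{5}\right)\left(\sqrt{10}\right)^n + \left(- \frac{\sqrt{10}}{5}\right)\left(- \sqrt{10}\right)^n.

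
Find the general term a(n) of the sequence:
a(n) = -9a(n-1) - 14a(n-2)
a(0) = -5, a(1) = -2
Characteristic equation: x² + 9x + 14 = 0, which factors as (x - (-2))(x - (-7)) = 0.
Roots r₁ = -2, r₂ = -7 (distinct).
General solution: a(n) = A·(-2)^n + B·(-7)^n.
From a(0) = -5: A + B = -5.
From a(1) = -2: -2A - 7B = -2.
Solving: A = - \frac{37}{5}, B = \frac{12}{5}.
So a(n) = - \frac{37 \left(-2\right)^{n}}{5} + \frac{12 \left(-7\right)^{n}}{5}.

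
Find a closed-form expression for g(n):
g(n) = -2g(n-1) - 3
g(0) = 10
First-order linear non-homogeneous.
Homogeneous solution: g_h(n) = A·(-2)^n.
Try constant particular solution g_p = K: K = -2K - 3 ⇒ K = -1.
General: g(n) = A·(-2)^n - 1.
Apply g(0) = 10: A - 1 = 10 ⇒ A = 11.
So g(n) = 11 \left(-2\right)^{n} - 1.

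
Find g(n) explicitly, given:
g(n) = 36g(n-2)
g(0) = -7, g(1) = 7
Characteristic equation: x² - 36 = 0, which factors as (x - (-6))(x - (6)) = 0.
Roots r₁ = -6, r₂ = 6 (distinct).
General solution: g(n) = A·(-6)^n + B·(6)^n.
From g(0) = -7: A + B = -7.
From g(1) = 7: -6A + 6B = 7.
Solving: A = - \frac{49}{12}, B = - \frac{35}{12}.
So g(n) = - \frac{49 \left(-6\right)^{n}}{12} - \frac{35 \cdot 6^{n}}{12}.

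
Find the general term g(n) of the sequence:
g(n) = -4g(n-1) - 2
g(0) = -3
First-order linear non-homogeneous.
Homogeneous solution: g_h(n) = A·(-4)^n.
Try constant particular solution g_p = K: K = -4K - 2 ⇒ K = - \frac{2}{5}.
General: g(n) = A·(-4)^n - \frac{2}{5}.
Apply g(0) = -3: A - \frac{2}{5} = -3 ⇒ A = - \frac{13}{5}.
So g(n) = - \frac{13 \left(-4\right)^{n}}{5} - \frac{2}{5}.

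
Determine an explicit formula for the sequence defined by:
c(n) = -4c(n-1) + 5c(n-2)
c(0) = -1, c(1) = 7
Characteristic equation: x² + 4x - 5 = 0, which factors as (x - (1))(x - (-5)) = 0.
Roots r₁ = 1, r₂ = -5 (distinct).
General solution: c(n) = A·(1)^n + B·(-5)^n.
From c(0) = -1: A + B = -1.
From c(1) = 7: A - 5B = 7.
Solving: A = \frac{1}{3}, B = - \frac{4}{3}.
So c(n) = \frac{1}{3} - \frac{4 \left(-5\right)^{n}}{3}.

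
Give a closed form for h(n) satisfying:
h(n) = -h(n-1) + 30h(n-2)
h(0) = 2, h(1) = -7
Characteristic equation: x² + x - 30 = 0, which factors as (x - (-6))(x - (5)) = 0.
Roots r₁ = -6, r₂ = 5 (distinct).
General solution: h(n) = A·(-6)^n + B·(5)^n.
From h(0) = 2: A + B = 2.
From h(1) = -7: -6A + 5B = -7.
Solving: A = \frac{17}{11}, B = \frac{5}{11}.
So h(n) = \frac{17 \left(-6\right)^{n}}{11} + \frac{5 \cdot 5^{n}}{11}.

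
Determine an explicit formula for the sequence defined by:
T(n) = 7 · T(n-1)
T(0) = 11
Pure geometric recurrence with ratio 7.
By induction T(n) = T(0) · (7)^n = 11 \cdot 7^{n}.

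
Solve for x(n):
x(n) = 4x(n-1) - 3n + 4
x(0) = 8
First-order linear with linear forcing.
Homogeneous solution: x_h(n) = A·(4)^n.
Try particular x_p(n) = pn + q. Substituting:
  pn + q = 4(p(n-1) + q) - 3n + 4.
Matching the n-coefficient: p = 4p - 3 ⇒ p = 1.
Matching constants: q = -4p + 4q + 4 ⇒ q = 0.
General: x(n) = A·(4)^n + n + 0.
Apply x(0) = 8: A + 0 = 8 ⇒ A = 8.
So x(n) = 8 \cdot 4^{n} + n.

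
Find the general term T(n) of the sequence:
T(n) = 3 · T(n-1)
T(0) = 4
Pure geometric recurrence with ratio 3.
By induction T(n) = T(0) · (3)^n = 4 \cdot 3^{n}.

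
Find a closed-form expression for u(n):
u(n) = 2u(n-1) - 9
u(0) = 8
First-order linear non-homogeneous.
Homogeneous solution: u_h(n) = A·(2)^n.
Try constant particular solution u_p = K: K = 2K - 9 ⇒ K = 9.
General: u(n) = A·(2)^n + 9.
Apply u(0) = 8: A + 9 = 8 ⇒ A = -1.
So u(n) = 9 - 2^{n}.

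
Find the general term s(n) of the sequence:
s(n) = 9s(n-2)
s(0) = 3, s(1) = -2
Characteristic equation: x² - 9 = 0, which factors as (x - (3))(x - (-3)) = 0.
Roots r₁ = 3, r₂ = -3 (distinct).
General solution: s(n) = A·(3)^n + B·(-3)^n.
From s(0) = 3: A + B = 3.
From s(1) = -2: 3A - 3B = -2.
Solving: A = \frac{7}{6}, B = \frac{11}{6}.
So s(n) = \frac{11 \left(-3\right)^{n}}{6} + \frac{7 \cdot 3^{n}}{6}.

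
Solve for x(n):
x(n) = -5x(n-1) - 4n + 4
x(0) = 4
First-order linear with linear forcing.
Homogeneous solution: x_h(n) = A·(-5)^n.
Try particular x_p(n) = pn + q. Substituting:
  pn + q = -5(p(n-1) + q) - 4n + 4.
Matching the n-coefficient: p = -5p - 4 ⇒ p = - \frac{2}{3}.
Matching constants: q = 5p - 5q + 4 ⇒ q = \frac{1}{9}.
General: x(n) = A·(-5)^n - \frac{2 n}{3} + \frac{1}{9}.
Apply x(0) = 4: A + \frac{1}{9} = 4 ⇒ A = \frac{35}{9}.
So x(n) = \frac{35 \left(-5\right)^{n}}{9} - \frac{2 n}{3} + \frac{1}{9}.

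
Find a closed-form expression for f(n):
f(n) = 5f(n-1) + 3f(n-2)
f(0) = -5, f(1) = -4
Characteristic equation: x² - 5x - 3 = 0.
Discriminant Δ = (5)² + 4·(3) = 37.
Roots r₁,₂ = (5 ± √37)/2, so r₁ = \frac{5}{2} + \frac{\sqrt{37}}{2}, r₂ = \frac{5}{2} - \frac{\sqrt{37}}{2}.
General solution: f(n) = A·r₁^n + B·r₂^n.
From the initial conditions, A + B = -5 and r₁A + r₂B = -4.
Since r₁ - r₂ = √37: A = (-4 - (-5)r₂)/√37 = - \frac{5}{2} + \frac{17 \sqrt{37}}{74}, and B = -5 - A = - \frac{5}{2} - \frac{17 \sqrt{37}}{74}.
So f(n) = \left(- \frac{5}{2} + \frac{17 \sqrt{37}}{74}\right)\left(\frac{5}{2} + \frac{\sqrt{37}}{2}\right)^n + \left(- \frac{5}{2} - \frac{17 \sqrt{37}}{74}\right)\left(\frac{5}{2} - \frac{\sqrt{37}}{2}\right)^n.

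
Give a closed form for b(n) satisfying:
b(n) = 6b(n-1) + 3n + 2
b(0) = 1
First-order linear with linear forcing.
Homogeneous solution: b_h(n) = A·(6)^n.
Try particular b_p(n) = pn + q. Substituting:
  pn + q = 6(p(n-1) + q) + 3n + 2.
Matching the n-coefficient: p = 6p + 3 ⇒ p = - \frac{3}{5}.
Matching constants: q = -6p + 6q + 2 ⇒ q = - \frac{28}{25}.
General: b(n) = A·(6)^n - \frac{3 n}{5} - \frac{28}{25}.
Apply b(0) = 1: A - \frac{28}{25} = 1 ⇒ A = \frac{53}{25}.
So b(n) = \frac{53 \cdot 6^{n}}{25} - \frac{3 n}{5} - \frac{28}{25}.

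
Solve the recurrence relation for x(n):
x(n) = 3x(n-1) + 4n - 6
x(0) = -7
First-order linear with linear forcing.
Homogeneous solution: x_h(n) = A·(3)^n.
Try particular x_p(n) = pn + q. Substituting:
  pn + q = 3(p(n-1) + q) + 4n - 6.
Matching the n-coefficient: p = 3p + 4 ⇒ p = -2.
Matching constants: q = -3p + 3q - 6 ⇒ q = 0.
General: x(n) = A·(3)^n - 2 n + 0.
Apply x(0) = -7: A + 0 = -7 ⇒ A = -7.
So x(n) = - 7 \cdot 3^{n} - 2 n.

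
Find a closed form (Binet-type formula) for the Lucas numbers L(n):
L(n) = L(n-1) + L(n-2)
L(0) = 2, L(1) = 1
This is the Lucas sequence.
Characteristic equation: x² - x - 1 = 0; roots r₁ = \frac{1}{2} + \frac{\sqrt{5}}{2}, r₂ = \frac{1}{2} - \frac{\sqrt{5}}{2}.
General: L(n) = A·r₁^n + B·r₂^n. Solving with L(0)=2, L(1)=1 gives A = 1, B = 1.
So L(n) = 2^{- n} \left(\left(1 - \sqrt{5}\right)^{n} + \left(1 + \sqrt{5}\right)^{n}\right).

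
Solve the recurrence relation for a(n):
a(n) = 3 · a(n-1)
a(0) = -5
Pure geometric recurrence with ratio 3.
By induction a(n) = a(0) · (3)^n = - 5 \cdot 3^{n}.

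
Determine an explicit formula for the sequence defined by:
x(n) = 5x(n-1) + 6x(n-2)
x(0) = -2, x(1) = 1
Characteristic equation: x² - 5x - 6 = 0, which factors as (x - (6))(x - (-1)) = 0.
Roots r₁ = 6, r₂ = -1 (distinct).
General solution: x(n) = A·(6)^n + B·(-1)^n.
From x(0) = -2: A + B = -2.
From x(1) = 1: 6A - B = 1.
Solving: A = - \frac{1}{7}, B = - \frac{13}{7}.
So x(n) = - \frac{13 \left(-1\right)^{n}}{7} - \frac{6^{n}}{7}.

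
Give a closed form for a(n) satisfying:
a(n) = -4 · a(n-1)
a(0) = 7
Pure geometric recurrence with ratio -4.
By induction a(n) = a(0) · (-4)^n = 7 \left(-4\right)^{n}.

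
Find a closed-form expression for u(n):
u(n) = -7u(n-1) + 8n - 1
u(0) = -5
First-order linear with linear forcing.
Homogeneous solution: u_h(n) = A·(-7)^n.
Try particular u_p(n) = pn + q. Substituting:
  pn + q = -7(p(n-1) + q) + 8n - 1.
Matching the n-coefficient: p = -7p + 8 ⇒ p = 1.
Matching constants: q = 7p - 7q - 1 ⇒ q = \frac{3}{4}.
General: u(n) = A·(-7)^n + n + \frac{3}{4}.
Apply u(0) = -5: A + \frac{3}{4} = -5 ⇒ A = - \frac{23}{4}.
So u(n) = - \frac{23 \left(-7\right)^{n}}{4} + n + \frac{3}{4}.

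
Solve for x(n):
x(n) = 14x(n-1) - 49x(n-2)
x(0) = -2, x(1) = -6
Characteristic equation: x² - 14x + 49 = 0, which is (x - (7))².
Repeated root r = 7.
General solution: x(n) = (A + Bn)·(7)^n.
From x(0) = -2: A = -2.
From x(1) = -6: (A + B)·(7) = -6 ⇒ B = \frac{8}{7}.
So x(n) = \left(\frac{8 n}{7} - 2\right) \cdot (7)^n.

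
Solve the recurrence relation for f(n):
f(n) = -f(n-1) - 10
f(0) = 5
First-order linear non-homogeneous.
Homogeneous solution: f_h(n) = A·(-1)^n.
Try constant particular solution f_p = K: K = -K - 10 ⇒ K = -5.
General: f(n) = A·(-1)^n - 5.
Apply f(0) = 5: A - 5 = 5 ⇒ A = 10.
So f(n) = 10 \left(-1\right)^{n} - 5.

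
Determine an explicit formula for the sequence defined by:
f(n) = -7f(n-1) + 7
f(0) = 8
First-order linear non-homogeneous.
Homogeneous solution: f_h(n) = A·(-7)^n.
Try constant particular solution f_p = K: K = -7K + 7 ⇒ K = \frac{7}{8}.
General: f(n) = A·(-7)^n + \frac{7}{8}.
Apply f(0) = 8: A + \frac{7}{8} = 8 ⇒ A = \frac{57}{8}.
So f(n) = \frac{57 \left(-7\right)^{n}}{8} + \frac{7}{8}.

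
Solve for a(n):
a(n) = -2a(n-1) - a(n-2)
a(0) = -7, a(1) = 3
Characteristic equation: x² + 2x + 1 = 0, which is (x - (-1))².
Repeated root r = -1.
General solution: a(n) = (A + Bn)·(-1)^n.
From a(0) = -7: A = -7.
From a(1) = 3: (A + B)·(-1) = 3 ⇒ B = 4.
So a(n) = \left(4 n - 7\right) \cdot (-1)^n.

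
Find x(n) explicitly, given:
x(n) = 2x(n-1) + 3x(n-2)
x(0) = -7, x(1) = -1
Characteristic equation: x² - 2x - 3 = 0, which factors as (x - (3))(x - (-1)) = 0.
Roots r₁ = 3, r₂ = -1 (distinct).
General solution: x(n) = A·(3)^n + B·(-1)^n.
From x(0) = -7: A + B = -7.
From x(1) = -1: 3A - B = -1.
Solving: A = -2, B = -5.
So x(n) = - 5 \left(-1\right)^{n} - 2 \cdot 3^{n}.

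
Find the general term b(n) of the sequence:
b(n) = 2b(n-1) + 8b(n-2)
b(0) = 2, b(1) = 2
Characteristic equation: x² - 2x - 8 = 0, which factors as (x - (-2))(x - (4)) = 0.
Roots r₁ = -2, r₂ = 4 (distinct).
General solution: b(n) = A·(-2)^n + B·(4)^n.
From b(0) = 2: A + B = 2.
From b(1) = 2: -2A + 4B = 2.
Solving: A = 1, B = 1.
So b(n) = \left(-2\right)^{n} + 4^{n}.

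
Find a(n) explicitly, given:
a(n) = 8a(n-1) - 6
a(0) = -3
First-order linear non-homogeneous.
Homogeneous solution: a_h(n) = A·(8)^n.
Try constant particular solution a_p = K: K = 8K - 6 ⇒ K = \frac{6}{7}.
General: a(n) = A·(8)^n + \frac{6}{7}.
Apply a(0) = -3: A + \frac{6}{7} = -3 ⇒ A = - \frac{27}{7}.
So a(n) = \frac{6}{7} - \frac{27 \cdot 8^{n}}{7}.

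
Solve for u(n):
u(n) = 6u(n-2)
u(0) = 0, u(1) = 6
Characteristic equation: x² - 6 = 0.
Discriminant Δ = (0)² + 4·(6) = 24.
Roots r₁,₂ = (0 ± √24)/2, so r₁ = \sqrt{6}, r₂ = - \sqrt{6}.
General solution: u(n) = A·r₁^n + B·r₂^n.
From the initial conditions, A + B = 0 and r₁A + r₂B = 6.
Since r₁ - r₂ = √24: A = (6 - (0)r₂)/√24 = \frac{\sqrt{6}}{2}, and B = 0 - A = - \frac{\sqrt{6}}{2}.
So u(n) = \left(\frac{\sqrt{6}}{2}\right)\left(\sqrt{6}\right)^n + \left(- \frac{\sqrt{6}}{2}\right)\left(- \sqrt{6}\right)^n.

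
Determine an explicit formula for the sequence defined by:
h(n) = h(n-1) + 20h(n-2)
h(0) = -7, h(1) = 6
Characteristic equation: x² - x - 20 = 0, which factors as (x - (5))(x - (-4)) = 0.
Roots r₁ = 5, r₂ = -4 (distinct).
General solution: h(n) = A·(5)^n + B·(-4)^n.
From h(0) = -7: A + B = -7.
From h(1) = 6: 5A - 4B = 6.
Solving: A = - \frac{22}{9}, B = - \frac{41}{9}.
So h(n) = - \frac{41 \left(-4\right)^{n}}{9} - \frac{22 \cdot 5^{n}}{9}.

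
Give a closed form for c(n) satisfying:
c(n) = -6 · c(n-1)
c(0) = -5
Pure geometric recurrence with ratio -6.
By induction c(n) = c(0) · (-6)^n = - 5 \left(-6\right)^{n}.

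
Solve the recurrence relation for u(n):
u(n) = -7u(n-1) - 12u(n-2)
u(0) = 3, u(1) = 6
Characteristic equation: x² + 7x + 12 = 0, which factors as (x - (-3))(x - (-4)) = 0.
Roots r₁ = -3, r₂ = -4 (distinct).
General solution: u(n) = A·(-3)^n + B·(-4)^n.
From u(0) = 3: A + B = 3.
From u(1) = 6: -3A - 4B = 6.
Solving: A = 18, B = -15.
So u(n) = 18 \left(-3\right)^{n} - 15 \left(-4\right)^{n}.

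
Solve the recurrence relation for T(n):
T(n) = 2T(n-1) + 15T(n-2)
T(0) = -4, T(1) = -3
Characteristic equation: x² - 2x - 15 = 0, which factors as (x - (-3))(x - (5)) = 0.
Roots r₁ = -3, r₂ = 5 (distinct).
General solution: T(n) = A·(-3)^n + B·(5)^n.
From T(0) = -4: A + B = -4.
From T(1) = -3: -3A + 5B = -3.
Solving: A = - \frac{17}{8}, B = - \frac{15}{8}.
So T(n) = - \frac{17 \left(-3\right)^{n}}{8} - \frac{15 \cdot 5^{n}}{8}.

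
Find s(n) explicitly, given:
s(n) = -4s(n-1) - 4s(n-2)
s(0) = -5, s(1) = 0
Characteristic equation: x² + 4x + 4 = 0, which is (x - (-2))².
Repeated root r = -2.
General solution: s(n) = (A + Bn)·(-2)^n.
From s(0) = -5: A = -5.
From s(1) = 0: (A + B)·(-2) = 0 ⇒ B = 5.
So s(n) = \left(5 n - 5\right) \cdot (-2)^n.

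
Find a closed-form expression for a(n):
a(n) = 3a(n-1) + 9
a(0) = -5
First-order linear non-homogeneous.
Homogeneous solution: a_h(n) = A·(3)^n.
Try constant particular solution a_p = K: K = 3K + 9 ⇒ K = - \frac{9}{2}.
General: a(n) = A·(3)^n - \frac{9}{2}.
Apply a(0) = -5: A - \frac{9}{2} = -5 ⇒ A = - \frac{1}{2}.
So a(n) = - \frac{3^{n}}{2} - \frac{9}{2}.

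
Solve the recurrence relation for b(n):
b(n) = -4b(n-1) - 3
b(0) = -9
First-order linear non-homogeneous.
Homogeneous solution: b_h(n) = A·(-4)^n.
Try constant particular solution b_p = K: K = -4K - 3 ⇒ K = - \frac{3}{5}.
General: b(n) = A·(-4)^n - \frac{3}{5}.
Apply b(0) = -9: A - \frac{3}{5} = -9 ⇒ A = - \frac{42}{5}.
So b(n) = - \frac{42 \left(-4\right)^{n}}{5} - \frac{3}{5}.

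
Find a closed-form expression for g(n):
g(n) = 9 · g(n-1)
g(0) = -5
Pure geometric recurrence with ratio 9.
By induction g(n) = g(0) · (9)^n = - 5 \cdot 9^{n}.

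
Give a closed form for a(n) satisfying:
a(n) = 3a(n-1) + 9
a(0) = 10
First-order linear non-homogeneous.
Homogeneous solution: a_h(n) = A·(3)^n.
Try constant particular solution a_p = K: K = 3K + 9 ⇒ K = - \frac{9}{2}.
General: a(n) = A·(3)^n - \frac{9}{2}.
Apply a(0) = 10: A - \frac{9}{2} = 10 ⇒ A = \frac{29}{2}.
So a(n) = \frac{29 \cdot 3^{n}}{2} - \frac{9}{2}.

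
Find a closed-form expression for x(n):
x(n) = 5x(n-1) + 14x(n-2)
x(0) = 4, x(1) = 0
Characteristic equation: x² - 5x - 14 = 0, which factors as (x - (-2))(x - (7)) = 0.
Roots r₁ = -2, r₂ = 7 (distinct).
General solution: x(n) = A·(-2)^n + B·(7)^n.
From x(0) = 4: A + B = 4.
From x(1) = 0: -2A + 7B = 0.
Solving: A = \frac{28}{9}, B = \frac{8}{9}.
So x(n) = \frac{28 \left(-2\right)^{n}}{9} + \frac{8 \cdot 7^{n}}{9}.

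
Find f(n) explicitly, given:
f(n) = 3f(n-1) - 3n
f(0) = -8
First-order linear with linear forcing.
Homogeneous solution: f_h(n) = A·(3)^n.
Try particular f_p(n) = pn + q. Substituting:
  pn + q = 3(p(n-1) + q) - 3n.
Matching the n-coefficient: p = 3p - 3 ⇒ p = \frac{3}{2}.
Matching constants: q = -3p + 3q ⇒ q = \frac{9}{4}.
General: f(n) = A·(3)^n + \frac{3 n}{2} + \frac{9}{4}.
Apply f(0) = -8: A + \frac{9}{4} = -8 ⇒ A = - \frac{41}{4}.
So f(n) = - \frac{41 \cdot 3^{n}}{4} + \frac{3 n}{2} + \frac{9}{4}.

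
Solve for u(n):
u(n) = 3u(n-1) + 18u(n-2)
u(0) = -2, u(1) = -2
Characteristic equation: x² - 3x - 18 = 0, which factors as (x - (-3))(x - (6)) = 0.
Roots r₁ = -3, r₂ = 6 (distinct).
General solution: u(n) = A·(-3)^n + B·(6)^n.
From u(0) = -2: A + B = -2.
From u(1) = -2: -3A + 6B = -2.
Solving: A = - \frac{10}{9}, B = - \frac{8}{9}.
So u(n) = - \frac{10 \left(-3\right)^{n}}{9} - \frac{8 \cdot 6^{n}}{9}.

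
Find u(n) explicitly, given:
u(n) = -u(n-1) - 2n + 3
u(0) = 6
First-order linear with linear forcing.
Homogeneous solution: u_h(n) = A·(-1)^n.
Try particular u_p(n) = pn + q. Substituting:
  pn + q = -(p(n-1) + q) - 2n + 3.
Matching the n-coefficient: p = -p - 2 ⇒ p = -1.
Matching constants: q = p - q + 3 ⇒ q = 1.
General: u(n) = A·(-1)^n - n + 1.
Apply u(0) = 6: A + 1 = 6 ⇒ A = 5.
So u(n) = 5 \left(-1\right)^{n} - n + 1.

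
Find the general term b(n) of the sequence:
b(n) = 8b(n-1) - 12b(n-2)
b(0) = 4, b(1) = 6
Characteristic equation: x² - 8x + 12 = 0, which factors as (x - (2))(x - (6)) = 0.
Roots r₁ = 2, r₂ = 6 (distinct).
General solution: b(n) = A·(2)^n + B·(6)^n.
From b(0) = 4: A + B = 4.
From b(1) = 6: 2A + 6B = 6.
Solving: A = \frac{9}{2}, B = - \frac{1}{2}.
So b(n) = \frac{9 \cdot 2^{n}}{2} - \frac{6^{n}}{2}.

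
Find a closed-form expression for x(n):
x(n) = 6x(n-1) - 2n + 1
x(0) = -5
First-order linear with linear forcing.
Homogeneous solution: x_h(n) = A·(6)^n.
Try particular x_p(n) = pn + q. Substituting:
  pn + q = 6(p(n-1) + q) - 2n + 1.
Matching the n-coefficient: p = 6p - 2 ⇒ p = \frac{2}{5}.
Matching constants: q = -6p + 6q + 1 ⇒ q = \frac{7}{25}.
General: x(n) = A·(6)^n + \frac{2 n}{5} + \frac{7}{25}.
Apply x(0) = -5: A + \frac{7}{25} = -5 ⇒ A = - \frac{132}{25}.
So x(n) = - \frac{132 \cdot 6^{n}}{25} + \frac{2 n}{5} + \frac{7}{25}.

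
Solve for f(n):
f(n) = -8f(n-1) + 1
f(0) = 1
First-order linear non-homogeneous.
Homogeneous solution: f_h(n) = A·(-8)^n.
Try constant particular solution f_p = K: K = -8K + 1 ⇒ K = \frac{1}{9}.
General: f(n) = A·(-8)^n + \frac{1}{9}.
Apply f(0) = 1: A + \frac{1}{9} = 1 ⇒ A = \frac{8}{9}.
So f(n) = \frac{8 \left(-8\right)^{n}}{9} + \frac{1}{9}.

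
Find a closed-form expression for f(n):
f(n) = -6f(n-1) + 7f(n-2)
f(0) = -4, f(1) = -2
Characteristic equation: x² + 6x - 7 = 0, which factors as (x - (-7))(x - (1)) = 0.
Roots r₁ = -7, r₂ = 1 (distinct).
General solution: f(n) = A·(-7)^n + B·(1)^n.
From f(0) = -4: A + B = -4.
From f(1) = -2: -7A + B = -2.
Solving: A = - \frac{1}{4}, B = - \frac{15}{4}.
So f(n) = - \frac{\left(-7\right)^{n}}{4} - \frac{15}{4}.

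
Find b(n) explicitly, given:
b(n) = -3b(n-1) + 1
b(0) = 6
First-order linear non-homogeneous.
Homogeneous solution: b_h(n) = A·(-3)^n.
Try constant particular solution b_p = K: K = -3K + 1 ⇒ K = \frac{1}{4}.
General: b(n) = A·(-3)^n + \frac{1}{4}.
Apply b(0) = 6: A + \frac{1}{4} = 6 ⇒ A = \frac{23}{4}.
So b(n) = \frac{23 \left(-3\right)^{n}}{4} + \frac{1}{4}.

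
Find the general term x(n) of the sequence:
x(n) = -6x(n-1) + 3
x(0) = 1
First-order linear non-homogeneous.
Homogeneous solution: x_h(n) = A·(-6)^n.
Try constant particular solution x_p = K: K = -6K + 3 ⇒ K = \frac{3}{7}.
General: x(n) = A·(-6)^n + \frac{3}{7}.
Apply x(0) = 1: A + \frac{3}{7} = 1 ⇒ A = \frac{4}{7}.
So x(n) = \frac{4 \left(-6\right)^{n}}{7} + \frac{3}{7}.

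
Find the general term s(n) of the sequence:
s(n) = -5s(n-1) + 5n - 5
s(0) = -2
First-order linear with linear forcing.
Homogeneous solution: s_h(n) = A·(-5)^n.
Try particular s_p(n) = pn + q. Substituting:
  pn + q = -5(p(n-1) + q) + 5n - 5.
Matching the n-coefficient: p = -5p + 5 ⇒ p = \frac{5}{6}.
Matching constants: q = 5p - 5q - 5 ⇒ q = - \frac{5}{36}.
General: s(n) = A·(-5)^n + \frac{5 n}{6} - \frac{5}{36}.
Apply s(0) = -2: A - \frac{5}{36} = -2 ⇒ A = - \frac{67}{36}.
So s(n) = - \frac{67 \left(-5\right)^{n}}{36} + \frac{5 n}{6} - \frac{5}{36}.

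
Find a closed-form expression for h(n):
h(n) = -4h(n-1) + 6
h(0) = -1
First-order linear non-homogeneous.
Homogeneous solution: h_h(n) = A·(-4)^n.
Try constant particular solution h_p = K: K = -4K + 6 ⇒ K = \frac{6}{5}.
General: h(n) = A·(-4)^n + \frac{6}{5}.
Apply h(0) = -1: A + \frac{6}{5} = -1 ⇒ A = - \frac{11}{5}.
So h(n) = \frac{6}{5} - \frac{11 \left(-4\right)^{n}}{5}.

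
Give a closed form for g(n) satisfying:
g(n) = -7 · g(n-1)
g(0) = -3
Pure geometric recurrence with ratio -7.
By induction g(n) = g(0) · (-7)^n = - 3 \left(-7\right)^{n}.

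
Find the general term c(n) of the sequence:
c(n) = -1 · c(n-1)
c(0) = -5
Pure geometric recurrence with ratio -1.
By induction c(n) = c(0) · (-1)^n = - 5 \left(-1\right)^{n}.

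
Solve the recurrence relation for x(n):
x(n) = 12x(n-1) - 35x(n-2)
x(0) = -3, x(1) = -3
Characteristic equation: x² - 12x + 35 = 0, which factors as (x - (7))(x - (5)) = 0.
Roots r₁ = 7, r₂ = 5 (distinct).
General solution: x(n) = A·(7)^n + B·(5)^n.
From x(0) = -3: A + B = -3.
From x(1) = -3: 7A + 5B = -3.
Solving: A = 6, B = -9.
So x(n) = - 9 \cdot 5^{n} + 6 \cdot 7^{n}.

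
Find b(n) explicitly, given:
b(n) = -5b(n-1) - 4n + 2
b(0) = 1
First-order linear with linear forcing.
Homogeneous solution: b_h(n) = A·(-5)^n.
Try particular b_p(n) = pn + q. Substituting:
  pn + q = -5(p(n-1) + q) - 4n + 2.
Matching the n-coefficient: p = -5p - 4 ⇒ p = - \frac{2}{3}.
Matching constants: q = 5p - 5q + 2 ⇒ q = - \frac{2}{9}.
General: b(n) = A·(-5)^n - \frac{2 n}{3} - \frac{2}{9}.
Apply b(0) = 1: A - \frac{2}{9} = 1 ⇒ A = \frac{11}{9}.
So b(n) = \frac{11 \left(-5\right)^{n}}{9} - \frac{2 n}{3} - \frac{2}{9}.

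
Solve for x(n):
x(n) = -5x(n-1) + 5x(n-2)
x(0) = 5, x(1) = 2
Characteristic equation: x² + 5x - 5 = 0.
Discriminant Δ = (-5)² + 4·(5) = 45.
Roots r₁,₂ = (-5 ± √45)/2, so r₁ = - \frac{5}{2} + \frac{3 \sqrt{5}}{2}, r₂ = - \frac{3 \sqrt{5}}{2} - \frac{5}{2}.
General solution: x(n) = A·r₁^n + B·r₂^n.
From the initial conditions, A + B = 5 and r₁A + r₂B = 2.
Since r₁ - r₂ = √45: A = (2 - (5)r₂)/√45 = \frac{29 \sqrt{5}}{30} + \frac{5}{2}, and B = 5 - A = \frac{5}{2} - \frac{29 \sqrt{5}}{30}.
So x(n) = \left(\frac{29 \sqrt{5}}{30} + \frac{5}{2}\right)\left(- \frac{5}{2} + \frac{3 \sqrt{5}}{2}\right)^n + \left(\frac{5}{2} - \frac{29 \sqrt{5}}{30}\right)\left(- \frac{3 \sqrt{5}}{2} - \frac{5}{2}\right)^n.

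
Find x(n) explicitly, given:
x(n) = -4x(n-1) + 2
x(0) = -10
First-order linear non-homogeneous.
Homogeneous solution: x_h(n) = A·(-4)^n.
Try constant particular solution x_p = K: K = -4K + 2 ⇒ K = \frac{2}{5}.
General: x(n) = A·(-4)^n + \frac{2}{5}.
Apply x(0) = -10: A + \frac{2}{5} = -10 ⇒ A = - \frac{52}{5}.
So x(n) = \frac{2}{5} - \frac{52 \left(-4\right)^{n}}{5}.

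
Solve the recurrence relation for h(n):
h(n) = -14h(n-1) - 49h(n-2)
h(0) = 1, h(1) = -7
Characteristic equation: x² + 14x + 49 = 0, which is (x - (-7))².
Repeated root r = -7.
General solution: h(n) = (A + Bn)·(-7)^n.
From h(0) = 1: A = 1.
From h(1) = -7: (A + B)·(-7) = -7 ⇒ B = 0.
So h(n) = \left(1\right) \cdot (-7)^n.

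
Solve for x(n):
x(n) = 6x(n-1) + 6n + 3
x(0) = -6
First-order linear with linear forcing.
Homogeneous solution: x_h(n) = A·(6)^n.
Try particular x_p(n) = pn + q. Substituting:
  pn + q = 6(p(n-1) + q) + 6n + 3.
Matching the n-coefficient: p = 6p + 6 ⇒ p = - \frac{6}{5}.
Matching constants: q = -6p + 6q + 3 ⇒ q = - \frac{51}{25}.
General: x(n) = A·(6)^n - \frac{6 n}{5} - \frac{51}{25}.
Apply x(0) = -6: A - \frac{51}{25} = -6 ⇒ A = - \frac{99}{25}.
So x(n) = - \frac{99 \cdot 6^{n}}{25} - \frac{6 n}{5} - \frac{51}{25}.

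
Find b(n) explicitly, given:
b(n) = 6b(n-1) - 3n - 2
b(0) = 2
First-order linear with linear forcing.
Homogeneous solution: b_h(n) = A·(6)^n.
Try particular b_p(n) = pn + q. Substituting:
  pn + q = 6(p(n-1) + q) - 3n - 2.
Matching the n-coefficient: p = 6p - 3 ⇒ p = \frac{3}{5}.
Matching constants: q = -6p + 6q - 2 ⇒ q = \frac{28}{25}.
General: b(n) = A·(6)^n + \frac{3 n}{5} + \frac{28}{25}.
Apply b(0) = 2: A + \frac{28}{25} = 2 ⇒ A = \frac{22}{25}.
So b(n) = \frac{22 \cdot 6^{n}}{25} + \frac{3 n}{5} + \frac{28}{25}.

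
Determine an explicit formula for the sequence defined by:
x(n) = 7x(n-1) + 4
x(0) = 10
First-order linear non-homogeneous.
Homogeneous solution: x_h(n) = A·(7)^n.
Try constant particular solution x_p = K: K = 7K + 4 ⇒ K = - \frac{2}{3}.
General: x(n) = A·(7)^n - \frac{2}{3}.
Apply x(0) = 10: A - \frac{2}{3} = 10 ⇒ A = \frac{32}{3}.
So x(n) = \frac{32 \cdot 7^{n}}{3} - \frac{2}{3}.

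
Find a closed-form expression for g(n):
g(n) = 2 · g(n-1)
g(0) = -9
Pure geometric recurrence with ratio 2.
By induction g(n) = g(0) · (2)^n = - 9 \cdot 2^{n}.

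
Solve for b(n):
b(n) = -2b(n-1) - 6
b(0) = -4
First-order linear non-homogeneous.
Homogeneous solution: b_h(n) = A·(-2)^n.
Try constant particular solution b_p = K: K = -2K - 6 ⇒ K = -2.
General: b(n) = A·(-2)^n - 2.
Apply b(0) = -4: A - 2 = -4 ⇒ A = -2.
So b(n) = - 2 \left(-2\right)^{n} - 2.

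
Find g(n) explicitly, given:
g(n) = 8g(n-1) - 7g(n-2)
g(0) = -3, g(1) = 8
Characteristic equation: x² - 8x + 7 = 0, which factors as (x - (1))(x - (7)) = 0.
Roots r₁ = 1, r₂ = 7 (distinct).
General solution: g(n) = A·(1)^n + B·(7)^n.
From g(0) = -3: A + B = -3.
From g(1) = 8: A + 7B = 8.
Solving: A = - \frac{29}{6}, B = \frac{11}{6}.
So g(n) = \frac{11 \cdot 7^{n}}{6} - \frac{29}{6}.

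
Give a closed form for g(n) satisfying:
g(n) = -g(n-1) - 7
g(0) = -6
First-order linear non-homogeneous.
Homogeneous solution: g_h(n) = A·(-1)^n.
Try constant particular solution g_p = K: K = -K - 7 ⇒ K = - \frac{7}{2}.
General: g(n) = A·(-1)^n - \frac{7}{2}.
Apply g(0) = -6: A - \frac{7}{2} = -6 ⇒ A = - \frac{5}{2}.
So g(n) = - \frac{5 \left(-1\right)^{n}}{2} - \frac{7}{2}.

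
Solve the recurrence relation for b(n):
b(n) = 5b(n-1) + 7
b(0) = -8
First-order linear non-homogeneous.
Homogeneous solution: b_h(n) = A·(5)^n.
Try constant particular solution b_p = K: K = 5K + 7 ⇒ K = - \frac{7}{4}.
General: b(n) = A·(5)^n - \frac{7}{4}.
Apply b(0) = -8: A - \frac{7}{4} = -8 ⇒ A = - \frac{25}{4}.
So b(n) = - \frac{25 \cdot 5^{n}}{4} - \frac{7}{4}.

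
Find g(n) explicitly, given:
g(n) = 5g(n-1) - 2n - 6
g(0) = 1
First-order linear with linear forcing.
Homogeneous solution: g_h(n) = A·(5)^n.
Try particular g_p(n) = pn + q. Substituting:
  pn + q = 5(p(n-1) + q) - 2n - 6.
Matching the n-coefficient: p = 5p - 2 ⇒ p = \frac{1}{2}.
Matching constants: q = -5p + 5q - 6 ⇒ q = \frac{17}{8}.
General: g(n) = A·(5)^n + \frac{n}{2} + \frac{17}{8}.
Apply g(0) = 1: A + \frac{17}{8} = 1 ⇒ A = - \frac{9}{8}.
So g(n) = - \frac{9 \cdot 5^{n}}{8} + \frac{n}{2} + \frac{17}{8}.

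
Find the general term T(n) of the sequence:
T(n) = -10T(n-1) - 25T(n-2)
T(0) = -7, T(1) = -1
Characteristic equation: x² + 10x + 25 = 0, which is (x - (-5))².
Repeated root r = -5.
General solution: T(n) = (A + Bn)·(-5)^n.
From T(0) = -7: A = -7.
From T(1) = -1: (A + B)·(-5) = -1 ⇒ B = \frac{36}{5}.
So T(n) = \left(\frac{36 n}{5} - 7\right) \cdot (-5)^n.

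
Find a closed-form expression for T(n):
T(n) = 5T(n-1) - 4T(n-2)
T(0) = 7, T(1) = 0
Characteristic equation: x² - 5x + 4 = 0, which factors as (x - (1))(x - (4)) = 0.
Roots r₁ = 1, r₂ = 4 (distinct).
General solution: T(n) = A·(1)^n + B·(4)^n.
From T(0) = 7: A + B = 7.
From T(1) = 0: A + 4B = 0.
Solving: A = \frac{28}{3}, B = - \frac{7}{3}.
So T(n) = \frac{28}{3} - \frac{7 \cdot 4^{n}}{3}.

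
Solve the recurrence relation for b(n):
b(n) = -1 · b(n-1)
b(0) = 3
Pure geometric recurrence with ratio -1.
By induction b(n) = b(0) · (-1)^n = 3 \left(-1\right)^{n}.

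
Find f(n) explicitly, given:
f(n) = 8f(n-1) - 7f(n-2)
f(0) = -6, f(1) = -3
Characteristic equation: x² - 8x + 7 = 0, which factors as (x - (1))(x - (7)) = 0.
Roots r₁ = 1, r₂ = 7 (distinct).
General solution: f(n) = A·(1)^n + B·(7)^n.
From f(0) = -6: A + B = -6.
From f(1) = -3: A + 7B = -3.
Solving: A = - \frac{13}{2}, B = \frac{1}{2}.
So f(n) = \frac{7^{n}}{2} - \frac{13}{2}.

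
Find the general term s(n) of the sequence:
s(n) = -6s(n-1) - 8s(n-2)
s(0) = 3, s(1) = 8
Characteristic equation: x² + 6x + 8 = 0, which factors as (x - (-4))(x - (-2)) = 0.
Roots r₁ = -4, r₂ = -2 (distinct).
General solution: s(n) = A·(-4)^n + B·(-2)^n.
From s(0) = 3: A + B = 3.
From s(1) = 8: -4A - 2B = 8.
Solving: A = -7, B = 10.
So s(n) = 10 \left(-2\right)^{n} - 7 \left(-4\right)^{n}.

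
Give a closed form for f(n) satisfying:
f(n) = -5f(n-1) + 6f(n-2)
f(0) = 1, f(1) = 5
Characteristic equation: x² + 5x - 6 = 0, which factors as (x - (1))(x - (-6)) = 0.
Roots r₁ = 1, r₂ = -6 (distinct).
General solution: f(n) = A·(1)^n + B·(-6)^n.
From f(0) = 1: A + B = 1.
From f(1) = 5: A - 6B = 5.
Solving: A = \frac{11}{7}, B = - \frac{4}{7}.
So f(n) = \frac{11}{7} - \frac{4 \left(-6\right)^{n}}{7}.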